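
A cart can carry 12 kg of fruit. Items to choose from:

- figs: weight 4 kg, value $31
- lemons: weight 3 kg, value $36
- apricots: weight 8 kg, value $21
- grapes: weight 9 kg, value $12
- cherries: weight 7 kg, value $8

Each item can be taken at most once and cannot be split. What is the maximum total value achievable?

Check high-value combinations within 12 kg:
- figs+lemons: weight 4+3=7, value 31+36=67
- lemons+apricots: weight 3+8=11, value 36+21=57
- figs+apricots: weight 4+8=12, value 31+21=52
- lemons+grapes: weight 3+9=12, value 36+12=48
Best: $67.

$67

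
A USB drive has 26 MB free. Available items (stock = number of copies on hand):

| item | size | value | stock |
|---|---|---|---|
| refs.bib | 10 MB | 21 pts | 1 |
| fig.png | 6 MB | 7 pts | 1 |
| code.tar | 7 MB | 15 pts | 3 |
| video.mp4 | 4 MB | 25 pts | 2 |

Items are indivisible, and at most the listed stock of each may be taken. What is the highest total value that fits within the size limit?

Top feasible selections:
- 1×refs.bib + 1×code.tar + 2×video.mp4: size 25, value 86
- 2×code.tar + 2×video.mp4: size 22, value 80
Best: 86 pts.

86 pts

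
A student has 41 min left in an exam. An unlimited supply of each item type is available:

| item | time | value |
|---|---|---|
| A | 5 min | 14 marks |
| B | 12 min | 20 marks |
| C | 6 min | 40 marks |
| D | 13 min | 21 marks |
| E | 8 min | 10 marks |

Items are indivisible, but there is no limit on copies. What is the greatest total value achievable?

254 marks

Best value-per-unit is C at 40/6; filling with it alone gives 6×40 = 240.
Optimal mix: 1×A + 6×C → time 41, value 254.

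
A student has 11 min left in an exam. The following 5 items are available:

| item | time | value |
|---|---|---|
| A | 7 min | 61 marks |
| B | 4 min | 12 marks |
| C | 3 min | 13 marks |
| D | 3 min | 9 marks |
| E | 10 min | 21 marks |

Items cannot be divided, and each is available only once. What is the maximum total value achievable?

Check high-value combinations within 11 min:
- A+C: time 7+3=10, value 61+13=74
- A+B: time 7+4=11, value 61+12=73
- A+D: time 7+3=10, value 61+9=70
- A: time 7, value 61
- B+C+D: time 4+3+3=10, value 12+13+9=34
Best: 74 marks.

74 marks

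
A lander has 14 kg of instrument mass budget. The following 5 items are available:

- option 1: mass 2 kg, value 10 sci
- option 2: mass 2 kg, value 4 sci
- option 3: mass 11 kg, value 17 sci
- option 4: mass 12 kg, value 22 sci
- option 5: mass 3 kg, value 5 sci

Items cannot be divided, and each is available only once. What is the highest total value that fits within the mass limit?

32 sci

Check high-value combinations within 14 kg:
- option 1+option 4: mass 2+12=14, value 10+22=32
- option 1+option 3: mass 2+11=13, value 10+17=27
- option 2+option 4: mass 2+12=14, value 4+22=26
- option 4: mass 12, value 22
- option 3+option 5: mass 11+3=14, value 17+5=22
Best: 32 sci.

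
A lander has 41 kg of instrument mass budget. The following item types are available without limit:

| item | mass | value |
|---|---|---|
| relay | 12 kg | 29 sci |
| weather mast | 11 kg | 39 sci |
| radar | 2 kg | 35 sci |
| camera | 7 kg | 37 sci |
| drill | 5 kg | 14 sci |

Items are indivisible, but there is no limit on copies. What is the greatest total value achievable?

Best value-per-unit is radar at 35/2, and filling with it alone uses mass 20×2=40. No mix of the others beats 20×35 = 700.

700 sci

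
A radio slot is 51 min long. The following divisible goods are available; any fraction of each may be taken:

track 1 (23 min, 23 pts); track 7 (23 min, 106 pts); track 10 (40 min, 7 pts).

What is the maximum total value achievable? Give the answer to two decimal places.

Take in order of value per unit:
- track 7 (106/23 per unit): all 23 → value 106, running total 106.00
- track 1 (23/23 per unit): all 23 → value 23, running total 129.00
- track 10 (7/40 per unit): 5 of 40 → value 5×7/40 = 0.8750, running total 129.88
Total 129.88.

129.88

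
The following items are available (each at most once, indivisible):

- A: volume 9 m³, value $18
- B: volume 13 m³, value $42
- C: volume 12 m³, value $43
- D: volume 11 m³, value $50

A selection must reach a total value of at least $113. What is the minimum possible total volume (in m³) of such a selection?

36

Subsets with value ≥ 113, sorted by total volume:
- B+C+D: volume 36, value 135
- A+B+C+D: volume 45, value 153
Minimum volume: 36 m³.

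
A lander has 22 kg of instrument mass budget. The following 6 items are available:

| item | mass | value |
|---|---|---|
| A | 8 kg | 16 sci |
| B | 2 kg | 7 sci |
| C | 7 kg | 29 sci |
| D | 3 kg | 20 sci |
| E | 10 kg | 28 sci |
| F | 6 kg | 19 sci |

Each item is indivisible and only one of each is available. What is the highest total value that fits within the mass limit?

84 sci

Check high-value combinations within 22 kg:
- B+C+D+E: mass 2+7+3+10=22, value 7+29+20+28=84
- C+D+E: mass 7+3+10=20, value 29+20+28=77
- B+C+D+F: mass 2+7+3+6=18, value 7+29+20+19=75
Best: 84 sci.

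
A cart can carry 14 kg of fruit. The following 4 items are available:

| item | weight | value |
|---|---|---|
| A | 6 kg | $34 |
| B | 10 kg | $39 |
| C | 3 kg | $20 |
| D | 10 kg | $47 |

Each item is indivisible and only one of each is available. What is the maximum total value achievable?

Check high-value combinations within 14 kg:
- C+D: weight 3+10=13, value 20+47=67
- B+C: weight 10+3=13, value 39+20=59
- A+C: weight 6+3=9, value 34+20=54
Best: $67.

$67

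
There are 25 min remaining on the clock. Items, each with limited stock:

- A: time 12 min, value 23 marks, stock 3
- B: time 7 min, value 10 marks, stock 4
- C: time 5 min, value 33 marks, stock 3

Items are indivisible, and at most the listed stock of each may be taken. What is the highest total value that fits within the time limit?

Top feasible selections:
- 1×B + 3×C: time 22, value 109
- 3×C: time 15, value 99
- 1×A + 2×C: time 22, value 89
Best: 109 marks.

109 marks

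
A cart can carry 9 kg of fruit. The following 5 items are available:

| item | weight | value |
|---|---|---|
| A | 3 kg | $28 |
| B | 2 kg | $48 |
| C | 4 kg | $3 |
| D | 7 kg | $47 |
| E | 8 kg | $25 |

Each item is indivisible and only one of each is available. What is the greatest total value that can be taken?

Check high-value combinations within 9 kg:
- B+D: weight 2+7=9, value 48+47=95
- A+B+C: weight 3+2+4=9, value 28+48+3=79
- A+B: weight 3+2=5, value 28+48=76
- B+C: weight 2+4=6, value 48+3=51
Best: $95.

$95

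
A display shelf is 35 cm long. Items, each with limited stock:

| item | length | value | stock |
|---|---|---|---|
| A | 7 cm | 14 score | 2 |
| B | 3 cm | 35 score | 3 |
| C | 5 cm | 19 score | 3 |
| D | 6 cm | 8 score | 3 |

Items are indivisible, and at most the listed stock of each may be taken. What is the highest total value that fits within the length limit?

176 score

Best selections within length 35 and stock limits:
- 1×A + 3×B + 3×C: length 31, value 176
- 2×A + 3×B + 2×C: length 33, value 171
- 3×B + 3×C + 1×D: length 30, value 170
- 1×A + 3×B + 2×C + 1×D: length 32, value 165
Best: 176 score.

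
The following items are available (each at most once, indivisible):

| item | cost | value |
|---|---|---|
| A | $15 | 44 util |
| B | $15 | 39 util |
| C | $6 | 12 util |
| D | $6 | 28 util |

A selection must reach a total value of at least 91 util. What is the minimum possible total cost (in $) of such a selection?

Subsets with value ≥ 91, sorted by total cost:
- A+B+D: cost 36, value 111
- A+B+C: cost 36, value 95
Minimum cost: 36 $.

36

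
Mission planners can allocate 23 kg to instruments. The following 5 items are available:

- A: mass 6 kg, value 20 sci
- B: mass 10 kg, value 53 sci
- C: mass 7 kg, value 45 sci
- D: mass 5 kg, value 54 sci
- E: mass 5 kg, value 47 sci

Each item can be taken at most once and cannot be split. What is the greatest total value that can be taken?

166 sci

This is a 0/1 knapsack; check combinations near the capacity.
- A+C+D+E: mass 6+7+5+5=23, value 20+45+54+47=166
- B+D+E: mass 10+5+5=20, value 53+54+47=154
- B+C+D: mass 10+7+5=22, value 53+45+54=152
Best: 166 sci.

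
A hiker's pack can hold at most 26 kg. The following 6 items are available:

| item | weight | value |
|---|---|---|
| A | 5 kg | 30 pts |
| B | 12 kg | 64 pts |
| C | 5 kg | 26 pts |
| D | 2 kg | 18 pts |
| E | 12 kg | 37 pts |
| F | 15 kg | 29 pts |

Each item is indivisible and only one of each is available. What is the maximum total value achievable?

138 pts

Check high-value combinations within 26 kg:
- A+B+C+D: weight 5+12+5+2=24, value 30+64+26+18=138
- A+B+C: weight 5+12+5=22, value 30+64+26=120
- B+D+E: weight 12+2+12=26, value 64+18+37=119
Best: 138 pts.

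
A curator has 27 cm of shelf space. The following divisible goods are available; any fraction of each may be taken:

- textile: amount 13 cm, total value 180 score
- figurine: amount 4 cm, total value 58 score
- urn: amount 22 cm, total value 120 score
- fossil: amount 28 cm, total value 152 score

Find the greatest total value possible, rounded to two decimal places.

292.55

Take in order of value per unit:
- figurine (58/4 per unit): all 4 → value 58, running total 58.00
- textile (180/13 per unit): all 13 → value 180, running total 238.00
- urn (120/22 per unit): 10 of 22 → value 10×120/22 = 54.5455, running total 292.55
Total 292.55.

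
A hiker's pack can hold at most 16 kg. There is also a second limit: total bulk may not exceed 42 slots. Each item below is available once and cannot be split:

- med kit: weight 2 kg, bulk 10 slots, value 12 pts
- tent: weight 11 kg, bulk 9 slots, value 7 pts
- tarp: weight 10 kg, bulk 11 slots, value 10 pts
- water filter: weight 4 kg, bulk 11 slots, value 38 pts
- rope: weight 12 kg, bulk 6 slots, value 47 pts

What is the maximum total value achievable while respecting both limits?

85 pts

Feasible sets respecting both limits:
- water filter+rope: weight 16, bulk 17, value 85
- med kit+tarp+water filter: weight 16, bulk 32, value 60
- med kit+rope: weight 14, bulk 16, value 59
- med kit+water filter: weight 6, bulk 21, value 50
Best: 85 pts.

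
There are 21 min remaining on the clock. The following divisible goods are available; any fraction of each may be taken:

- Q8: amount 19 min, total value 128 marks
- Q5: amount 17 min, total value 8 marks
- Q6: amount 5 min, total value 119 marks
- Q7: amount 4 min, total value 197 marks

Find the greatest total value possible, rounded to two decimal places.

396.84

Take in order of value per unit:
- Q7 (197/4 per unit): all 4 → value 197, running total 197.00
- Q6 (119/5 per unit): all 5 → value 119, running total 316.00
- Q8 (128/19 per unit): 12 of 19 → value 12×128/19 = 80.8421, running total 396.84
Total 396.84.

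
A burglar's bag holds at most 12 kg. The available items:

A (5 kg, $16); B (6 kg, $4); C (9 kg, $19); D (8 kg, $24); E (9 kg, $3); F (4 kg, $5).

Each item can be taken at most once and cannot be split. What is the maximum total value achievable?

This is a 0/1 knapsack; check combinations near the capacity.
- D+F: weight 8+4=12, value 24+5=29
- D: weight 8, value 24
- A+F: weight 5+4=9, value 16+5=21
- A+B: weight 5+6=11, value 16+4=20
- C: weight 9, value 19
Best: $29.

$29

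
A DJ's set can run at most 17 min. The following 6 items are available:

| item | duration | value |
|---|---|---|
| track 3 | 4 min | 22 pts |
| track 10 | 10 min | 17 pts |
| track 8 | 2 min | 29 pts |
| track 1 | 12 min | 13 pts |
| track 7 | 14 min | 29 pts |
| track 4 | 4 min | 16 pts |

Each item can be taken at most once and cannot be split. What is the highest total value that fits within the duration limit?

68 pts

Check high-value combinations within 17 min:
- track 3+track 10+track 8: duration 4+10+2=16, value 22+17+29=68
- track 3+track 8+track 4: duration 4+2+4=10, value 22+29+16=67
- track 10+track 8+track 4: duration 10+2+4=16, value 17+29+16=62
Best: 68 pts.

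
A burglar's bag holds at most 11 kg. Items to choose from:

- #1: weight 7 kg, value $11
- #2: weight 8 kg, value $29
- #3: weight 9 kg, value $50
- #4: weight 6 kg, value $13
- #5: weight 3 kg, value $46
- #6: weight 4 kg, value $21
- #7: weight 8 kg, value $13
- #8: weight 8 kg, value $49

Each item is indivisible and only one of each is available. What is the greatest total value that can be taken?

$95

Check high-value combinations within 11 kg:
- #5+#8: weight 3+8=11, value 46+49=95
- #2+#5: weight 8+3=11, value 29+46=75
- #5+#6: weight 3+4=7, value 46+21=67
Best: $95.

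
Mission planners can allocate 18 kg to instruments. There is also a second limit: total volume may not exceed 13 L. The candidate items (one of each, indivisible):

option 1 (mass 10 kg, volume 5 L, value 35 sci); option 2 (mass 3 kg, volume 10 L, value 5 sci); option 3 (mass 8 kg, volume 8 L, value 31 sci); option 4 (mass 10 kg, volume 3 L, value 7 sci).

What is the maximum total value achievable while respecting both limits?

Feasible sets respecting both limits:
- option 1+option 3: mass 18, volume 13, value 66
- option 3+option 4: mass 18, volume 11, value 38
- option 1: mass 10, volume 5, value 35
- option 3: mass 8, volume 8, value 31
Best: 66 sci.

66 sci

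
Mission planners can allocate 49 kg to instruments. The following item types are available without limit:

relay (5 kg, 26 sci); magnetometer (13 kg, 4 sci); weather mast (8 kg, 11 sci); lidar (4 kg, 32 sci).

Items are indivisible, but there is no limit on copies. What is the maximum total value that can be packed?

384 sci

Best value-per-unit is lidar at 32/4, and filling with it alone uses mass 12×4=48. No mix of the others beats 12×32 = 384.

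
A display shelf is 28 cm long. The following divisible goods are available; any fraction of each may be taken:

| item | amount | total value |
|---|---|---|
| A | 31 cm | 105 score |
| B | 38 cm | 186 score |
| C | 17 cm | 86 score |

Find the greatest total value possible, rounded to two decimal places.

Take in order of value per unit:
- C (86/17 per unit): all 17 → value 86, running total 86.00
- B (186/38 per unit): 11 of 38 → value 11×186/38 = 53.8421, running total 139.84
Total 139.84.

139.84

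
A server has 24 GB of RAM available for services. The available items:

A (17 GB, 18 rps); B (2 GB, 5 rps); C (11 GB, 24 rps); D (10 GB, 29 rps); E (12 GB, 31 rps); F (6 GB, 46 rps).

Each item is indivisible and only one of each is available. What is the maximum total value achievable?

Check high-value combinations within 24 GB:
- B+E+F: memory 2+12+6=20, value 5+31+46=82
- B+D+F: memory 2+10+6=18, value 5+29+46=80
- E+F: memory 12+6=18, value 31+46=77
- D+F: memory 10+6=16, value 29+46=75
- B+C+F: memory 2+11+6=19, value 5+24+46=75
Best: 82 rps.

82 rps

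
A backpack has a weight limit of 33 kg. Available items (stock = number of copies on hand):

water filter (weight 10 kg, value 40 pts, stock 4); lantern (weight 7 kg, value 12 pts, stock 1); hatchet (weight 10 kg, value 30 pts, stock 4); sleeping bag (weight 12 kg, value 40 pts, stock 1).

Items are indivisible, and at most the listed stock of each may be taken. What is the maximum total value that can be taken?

Top feasible selections:
- 3×water filter: weight 30, value 120
- 2×water filter + 1×sleeping bag: weight 32, value 120
Best: 120 pts.

120 pts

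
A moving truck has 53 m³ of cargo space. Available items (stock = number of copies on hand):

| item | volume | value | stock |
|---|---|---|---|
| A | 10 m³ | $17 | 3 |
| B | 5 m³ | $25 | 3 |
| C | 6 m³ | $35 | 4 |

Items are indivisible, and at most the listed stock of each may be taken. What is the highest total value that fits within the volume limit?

Top feasible selections:
- 1×A + 3×B + 4×C: volume 49, value 232
- 3×B + 4×C: volume 39, value 215
- 2×A + 3×B + 3×C: volume 53, value 214
Best: $232.

$232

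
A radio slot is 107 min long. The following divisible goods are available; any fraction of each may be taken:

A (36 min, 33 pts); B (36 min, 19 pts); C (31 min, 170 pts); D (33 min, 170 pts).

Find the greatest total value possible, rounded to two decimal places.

Take in order of value per unit:
- C (170/31 per unit): all 31 → value 170, running total 170.00
- D (170/33 per unit): all 33 → value 170, running total 340.00
- A (33/36 per unit): all 36 → value 33, running total 373.00
- B (19/36 per unit): 7 of 36 → value 7×19/36 = 3.6944, running total 376.69
Total 376.69.

376.69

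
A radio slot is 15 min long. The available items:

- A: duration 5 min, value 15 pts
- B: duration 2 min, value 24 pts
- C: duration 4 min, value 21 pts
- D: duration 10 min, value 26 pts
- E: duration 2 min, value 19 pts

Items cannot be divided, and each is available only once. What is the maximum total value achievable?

79 pts

Check high-value combinations within 15 min:
- A+B+C+E: duration 5+2+4+2=13, value 15+24+21+19=79
- B+D+E: duration 2+10+2=14, value 24+26+19=69
- B+C+E: duration 2+4+2=8, value 24+21+19=64
Best: 79 pts.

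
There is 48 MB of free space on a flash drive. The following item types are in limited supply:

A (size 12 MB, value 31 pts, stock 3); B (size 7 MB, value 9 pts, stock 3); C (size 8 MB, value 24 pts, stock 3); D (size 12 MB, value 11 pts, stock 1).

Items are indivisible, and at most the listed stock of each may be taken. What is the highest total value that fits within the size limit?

134 pts

Top feasible selections:
- 2×A + 3×C: size 48, value 134
- 2×A + 1×B + 2×C: size 47, value 119
Best: 134 pts.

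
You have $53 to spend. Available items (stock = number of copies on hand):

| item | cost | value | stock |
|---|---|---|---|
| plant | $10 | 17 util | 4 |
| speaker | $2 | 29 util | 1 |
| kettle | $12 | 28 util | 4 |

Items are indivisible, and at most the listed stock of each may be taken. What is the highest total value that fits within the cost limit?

Best selections within cost 53 and stock limits:
- 1×speaker + 4×kettle: cost 50, value 141
- 1×plant + 1×speaker + 3×kettle: cost 48, value 130
- 2×plant + 1×speaker + 2×kettle: cost 46, value 119
- 1×speaker + 3×kettle: cost 38, value 113
Best: 141 util.

141 util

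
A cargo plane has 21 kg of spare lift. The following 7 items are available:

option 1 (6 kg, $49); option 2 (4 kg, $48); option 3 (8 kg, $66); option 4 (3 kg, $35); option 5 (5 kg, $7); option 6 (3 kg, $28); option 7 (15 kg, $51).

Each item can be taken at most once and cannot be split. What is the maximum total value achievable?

Check high-value combinations within 21 kg:
- option 1+option 2+option 3+option 4: weight 6+4+8+3=21, value 49+48+66+35=198
- option 1+option 2+option 3+option 6: weight 6+4+8+3=21, value 49+48+66+28=191
- option 1+option 3+option 4+option 6: weight 6+8+3+3=20, value 49+66+35+28=178
- option 2+option 3+option 4+option 6: weight 4+8+3+3=18, value 48+66+35+28=177
- option 1+option 2+option 4+option 5+option 6: weight 6+4+3+5+3=21, value 49+48+35+7+28=167
Best: $198.

$198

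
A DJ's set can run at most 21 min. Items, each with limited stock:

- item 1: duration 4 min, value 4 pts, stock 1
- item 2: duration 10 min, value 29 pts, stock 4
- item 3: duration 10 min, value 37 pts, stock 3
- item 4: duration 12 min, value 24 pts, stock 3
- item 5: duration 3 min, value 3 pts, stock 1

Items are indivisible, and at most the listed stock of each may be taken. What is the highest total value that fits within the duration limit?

74 pts

Top feasible selections:
- 2×item 3: duration 20, value 74
- 1×item 2 + 1×item 3: duration 20, value 66
- 2×item 2: duration 20, value 58
- 1×item 1 + 1×item 3 + 1×item 5: duration 17, value 44
Best: 74 pts.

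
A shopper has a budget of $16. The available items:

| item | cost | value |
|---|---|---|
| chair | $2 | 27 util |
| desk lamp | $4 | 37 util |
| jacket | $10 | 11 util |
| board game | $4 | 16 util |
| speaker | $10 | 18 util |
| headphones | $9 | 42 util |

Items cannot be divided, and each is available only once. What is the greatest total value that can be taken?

106 util

Check high-value combinations within $16:
- chair+desk lamp+headphones: cost 2+4+9=15, value 27+37+42=106
- chair+board game+headphones: cost 2+4+9=15, value 27+16+42=85
- chair+desk lamp+speaker: cost 2+4+10=16, value 27+37+18=82
- chair+desk lamp+board game: cost 2+4+4=10, value 27+37+16=80
- desk lamp+headphones: cost 4+9=13, value 37+42=79
Best: 106 util.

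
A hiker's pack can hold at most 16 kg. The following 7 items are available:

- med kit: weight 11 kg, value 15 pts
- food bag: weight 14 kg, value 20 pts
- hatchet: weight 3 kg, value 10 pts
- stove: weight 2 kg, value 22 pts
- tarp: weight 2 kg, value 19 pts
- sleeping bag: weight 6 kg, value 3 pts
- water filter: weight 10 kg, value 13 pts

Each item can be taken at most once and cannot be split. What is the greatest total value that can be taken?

This is a 0/1 knapsack; check combinations near the capacity.
- med kit+stove+tarp: weight 11+2+2=15, value 15+22+19=56
- hatchet+stove+tarp+sleeping bag: weight 3+2+2+6=13, value 10+22+19+3=54
- stove+tarp+water filter: weight 2+2+10=14, value 22+19+13=54
- hatchet+stove+tarp: weight 3+2+2=7, value 10+22+19=51
- med kit+hatchet+stove: weight 11+3+2=16, value 15+10+22=47
Best: 56 pts.

56 pts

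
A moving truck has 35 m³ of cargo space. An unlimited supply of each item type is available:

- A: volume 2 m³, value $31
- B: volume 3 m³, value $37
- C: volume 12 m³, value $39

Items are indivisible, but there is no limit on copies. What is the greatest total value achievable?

$533

Best value-per-unit is A at 31/2; filling with it alone gives 17×31 = 527.
Optimal mix: 16×A + 1×B → volume 35, value 533.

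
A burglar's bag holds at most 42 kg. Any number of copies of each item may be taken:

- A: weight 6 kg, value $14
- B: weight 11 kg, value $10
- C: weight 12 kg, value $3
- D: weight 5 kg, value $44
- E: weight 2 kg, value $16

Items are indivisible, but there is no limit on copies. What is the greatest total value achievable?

$368

Best value-per-unit is D at 44/5; filling with it alone gives 8×44 = 352.
Optimal mix: 8×D + 1×E → weight 42, value 368.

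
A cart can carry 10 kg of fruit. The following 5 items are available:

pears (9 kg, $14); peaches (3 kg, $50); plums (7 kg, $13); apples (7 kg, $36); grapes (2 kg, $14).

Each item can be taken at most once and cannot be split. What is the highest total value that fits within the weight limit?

Check high-value combinations within 10 kg:
- peaches+apples: weight 3+7=10, value 50+36=86
- peaches+grapes: weight 3+2=5, value 50+14=64
- peaches+plums: weight 3+7=10, value 50+13=63
Best: $86.

$86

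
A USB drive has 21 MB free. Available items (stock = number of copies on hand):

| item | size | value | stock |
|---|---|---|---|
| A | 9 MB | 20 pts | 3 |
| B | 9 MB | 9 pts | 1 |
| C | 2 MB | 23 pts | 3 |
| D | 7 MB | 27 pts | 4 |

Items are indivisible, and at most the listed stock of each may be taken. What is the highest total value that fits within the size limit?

Top feasible selections:
- 3×C + 2×D: size 20, value 123
- 2×C + 2×D: size 18, value 100
Best: 123 pts.

123 pts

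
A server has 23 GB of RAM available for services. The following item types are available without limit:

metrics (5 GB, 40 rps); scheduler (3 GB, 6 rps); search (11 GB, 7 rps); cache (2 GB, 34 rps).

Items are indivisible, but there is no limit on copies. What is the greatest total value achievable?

Best value-per-unit is cache at 34/2, and filling with it alone uses memory 11×2=22. No mix of the others beats 11×34 = 374.

374 rps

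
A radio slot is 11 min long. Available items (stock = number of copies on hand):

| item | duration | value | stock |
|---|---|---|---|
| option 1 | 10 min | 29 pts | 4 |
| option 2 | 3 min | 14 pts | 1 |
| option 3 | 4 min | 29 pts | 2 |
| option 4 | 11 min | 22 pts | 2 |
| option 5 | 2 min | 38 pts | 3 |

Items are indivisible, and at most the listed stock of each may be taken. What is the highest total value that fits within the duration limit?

Top feasible selections:
- 1×option 3 + 3×option 5: duration 10, value 143
- 1×option 2 + 3×option 5: duration 9, value 128
Best: 143 pts.

143 pts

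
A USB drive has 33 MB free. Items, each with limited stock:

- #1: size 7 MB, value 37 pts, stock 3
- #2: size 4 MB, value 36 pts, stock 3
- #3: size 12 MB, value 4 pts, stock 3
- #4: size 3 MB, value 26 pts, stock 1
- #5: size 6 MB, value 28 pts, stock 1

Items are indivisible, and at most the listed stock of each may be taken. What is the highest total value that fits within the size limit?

219 pts

Top feasible selections:
- 3×#1 + 3×#2: size 33, value 219
- 2×#1 + 3×#2 + 1×#5: size 32, value 210
Best: 219 pts.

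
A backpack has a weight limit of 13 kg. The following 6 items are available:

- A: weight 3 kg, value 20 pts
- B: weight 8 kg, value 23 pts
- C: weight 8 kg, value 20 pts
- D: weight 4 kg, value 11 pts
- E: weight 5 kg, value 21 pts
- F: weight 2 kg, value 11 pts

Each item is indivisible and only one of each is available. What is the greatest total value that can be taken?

54 pts

Check high-value combinations within 13 kg:
- A+B+F: weight 3+8+2=13, value 20+23+11=54
- A+E+F: weight 3+5+2=10, value 20+21+11=52
- A+D+E: weight 3+4+5=12, value 20+11+21=52
- A+C+F: weight 3+8+2=13, value 20+20+11=51
- B+E: weight 8+5=13, value 23+21=44
Best: 54 pts.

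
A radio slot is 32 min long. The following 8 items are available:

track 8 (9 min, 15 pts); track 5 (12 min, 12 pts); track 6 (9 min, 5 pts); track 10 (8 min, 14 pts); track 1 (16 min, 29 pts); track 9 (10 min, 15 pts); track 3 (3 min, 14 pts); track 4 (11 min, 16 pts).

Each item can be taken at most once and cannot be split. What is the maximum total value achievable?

Check high-value combinations within 32 min:
- track 1+track 3+track 4: duration 16+3+11=30, value 29+14+16=59
- track 8+track 10+track 3+track 4: duration 9+8+3+11=31, value 15+14+14+16=59
- track 10+track 9+track 3+track 4: duration 8+10+3+11=32, value 14+15+14+16=59
Best: 59 pts.

59 pts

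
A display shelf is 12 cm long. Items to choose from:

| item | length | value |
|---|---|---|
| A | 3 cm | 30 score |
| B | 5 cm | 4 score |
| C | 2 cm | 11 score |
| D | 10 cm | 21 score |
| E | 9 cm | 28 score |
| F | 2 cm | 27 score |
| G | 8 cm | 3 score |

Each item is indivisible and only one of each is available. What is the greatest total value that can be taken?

72 score

Check high-value combinations within 12 cm:
- A+B+C+F: length 3+5+2+2=12, value 30+4+11+27=72
- A+C+F: length 3+2+2=7, value 30+11+27=68
- A+B+F: length 3+5+2=10, value 30+4+27=61
- A+E: length 3+9=12, value 30+28=58
Best: 72 score.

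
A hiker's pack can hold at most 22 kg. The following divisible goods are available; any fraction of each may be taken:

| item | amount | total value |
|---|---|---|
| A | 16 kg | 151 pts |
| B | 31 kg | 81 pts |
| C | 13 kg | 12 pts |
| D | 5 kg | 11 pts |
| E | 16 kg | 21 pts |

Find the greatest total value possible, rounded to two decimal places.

166.68

Take in order of value per unit:
- A (151/16 per unit): all 16 → value 151, running total 151.00
- B (81/31 per unit): 6 of 31 → value 6×81/31 = 15.6774, running total 166.68
Total 166.68.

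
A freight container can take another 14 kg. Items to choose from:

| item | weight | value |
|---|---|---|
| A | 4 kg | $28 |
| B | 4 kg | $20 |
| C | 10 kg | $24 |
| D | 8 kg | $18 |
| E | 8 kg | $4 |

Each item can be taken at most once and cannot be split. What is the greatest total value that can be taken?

Check high-value combinations within 14 kg:
- A+C: weight 4+10=14, value 28+24=52
- A+B: weight 4+4=8, value 28+20=48
- A+D: weight 4+8=12, value 28+18=46
- B+C: weight 4+10=14, value 20+24=44
Best: $52.

$52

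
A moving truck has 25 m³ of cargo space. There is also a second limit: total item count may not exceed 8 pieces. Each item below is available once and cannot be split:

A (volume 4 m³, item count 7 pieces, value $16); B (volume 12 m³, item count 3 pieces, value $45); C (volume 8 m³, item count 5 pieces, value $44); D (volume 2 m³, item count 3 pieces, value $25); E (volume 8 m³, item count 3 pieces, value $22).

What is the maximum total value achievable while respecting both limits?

Feasible sets respecting both limits:
- B+C: volume 20, item count 8, value 89
- B+D: volume 14, item count 6, value 70
- C+D: volume 10, item count 8, value 69
Best: $89.

$89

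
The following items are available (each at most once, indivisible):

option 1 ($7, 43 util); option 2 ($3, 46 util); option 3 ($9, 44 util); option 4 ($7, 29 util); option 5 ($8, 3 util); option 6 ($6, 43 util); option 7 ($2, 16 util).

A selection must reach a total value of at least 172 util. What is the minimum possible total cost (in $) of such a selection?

Subsets with value ≥ 172, sorted by total cost:
- option 1+option 2+option 4+option 6+option 7: cost 25, value 177
- option 1+option 2+option 3+option 6: cost 25, value 176
- option 1+option 2+option 3+option 6+option 7: cost 27, value 192
Minimum cost: 25 $.

25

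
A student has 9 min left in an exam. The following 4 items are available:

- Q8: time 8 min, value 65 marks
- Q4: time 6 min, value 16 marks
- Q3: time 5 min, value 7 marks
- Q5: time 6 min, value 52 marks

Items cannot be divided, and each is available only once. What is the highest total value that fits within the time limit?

65 marks

Check high-value combinations within 9 min:
- Q8: time 8, value 65
- Q5: time 6, value 52
- Q4: time 6, value 16
- Q3: time 5, value 7
Best: 65 marks.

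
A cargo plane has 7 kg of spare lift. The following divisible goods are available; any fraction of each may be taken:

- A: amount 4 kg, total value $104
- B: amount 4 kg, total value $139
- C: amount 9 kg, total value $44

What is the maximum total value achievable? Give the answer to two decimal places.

Take in order of value per unit:
- B (139/4 per unit): all 4 → value 139, running total 139.00
- A (104/4 per unit): 3 of 4 → value 3×104/4 = 78.0000, running total 217.00
Total 217.00.

217.00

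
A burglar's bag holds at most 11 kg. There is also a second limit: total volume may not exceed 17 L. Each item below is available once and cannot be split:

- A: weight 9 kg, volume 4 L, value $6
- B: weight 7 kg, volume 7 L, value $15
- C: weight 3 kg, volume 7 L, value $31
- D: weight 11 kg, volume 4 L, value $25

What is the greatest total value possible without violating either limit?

Feasible sets respecting both limits:
- B+C: weight 10, volume 14, value 46
- C: weight 3, volume 7, value 31
- D: weight 11, volume 4, value 25
- B: weight 7, volume 7, value 15
Best: $46.

$46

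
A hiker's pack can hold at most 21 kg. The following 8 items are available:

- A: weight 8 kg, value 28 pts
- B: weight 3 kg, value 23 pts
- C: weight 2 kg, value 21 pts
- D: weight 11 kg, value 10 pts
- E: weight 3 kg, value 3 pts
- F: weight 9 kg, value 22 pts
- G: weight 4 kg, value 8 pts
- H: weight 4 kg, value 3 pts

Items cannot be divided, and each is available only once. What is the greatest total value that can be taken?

Check high-value combinations within 21 kg:
- A+B+C+E+G: weight 8+3+2+3+4=20, value 28+23+21+3+8=83
- A+B+C+G+H: weight 8+3+2+4+4=21, value 28+23+21+8+3=83
- A+B+C+G: weight 8+3+2+4=17, value 28+23+21+8=80
- A+B+C+E+H: weight 8+3+2+3+4=20, value 28+23+21+3+3=78
- B+C+E+F+G: weight 3+2+3+9+4=21, value 23+21+3+22+8=77
Best: 83 pts.

83 pts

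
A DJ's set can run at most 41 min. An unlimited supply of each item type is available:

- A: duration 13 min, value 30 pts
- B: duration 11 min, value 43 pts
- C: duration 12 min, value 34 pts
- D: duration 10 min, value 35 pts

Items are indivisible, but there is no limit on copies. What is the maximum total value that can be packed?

Best value-per-unit is B at 43/11; filling with it alone gives 3×43 = 129.
Optimal mix: 1×B + 3×D → duration 41, value 148.

148 pts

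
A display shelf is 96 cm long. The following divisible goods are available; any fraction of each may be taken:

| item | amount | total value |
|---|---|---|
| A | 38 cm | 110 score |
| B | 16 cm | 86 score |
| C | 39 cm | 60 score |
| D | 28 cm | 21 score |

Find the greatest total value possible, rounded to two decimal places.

Take in order of value per unit:
- B (86/16 per unit): all 16 → value 86, running total 86.00
- A (110/38 per unit): all 38 → value 110, running total 196.00
- C (60/39 per unit): all 39 → value 60, running total 256.00
- D (21/28 per unit): 3 of 28 → value 3×21/28 = 2.2500, running total 258.25
Total 258.25.

258.25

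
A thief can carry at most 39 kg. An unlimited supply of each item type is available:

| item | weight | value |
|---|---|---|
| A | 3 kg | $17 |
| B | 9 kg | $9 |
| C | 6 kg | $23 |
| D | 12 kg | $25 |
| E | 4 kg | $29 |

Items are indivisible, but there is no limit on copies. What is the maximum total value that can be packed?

$278

Best value-per-unit is E at 29/4; filling with it alone gives 9×29 = 261.
Optimal mix: 1×A + 9×E → weight 39, value 278.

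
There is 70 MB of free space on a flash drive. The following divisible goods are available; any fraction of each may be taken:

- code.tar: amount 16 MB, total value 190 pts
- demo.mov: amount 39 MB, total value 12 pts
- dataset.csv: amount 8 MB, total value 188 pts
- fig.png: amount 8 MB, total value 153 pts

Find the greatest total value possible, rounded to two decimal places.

Take in order of value per unit:
- dataset.csv (188/8 per unit): all 8 → value 188, running total 188.00
- fig.png (153/8 per unit): all 8 → value 153, running total 341.00
- code.tar (190/16 per unit): all 16 → value 190, running total 531.00
- demo.mov (12/39 per unit): 38 of 39 → value 38×12/39 = 11.6923, running total 542.69
Total 542.69.

542.69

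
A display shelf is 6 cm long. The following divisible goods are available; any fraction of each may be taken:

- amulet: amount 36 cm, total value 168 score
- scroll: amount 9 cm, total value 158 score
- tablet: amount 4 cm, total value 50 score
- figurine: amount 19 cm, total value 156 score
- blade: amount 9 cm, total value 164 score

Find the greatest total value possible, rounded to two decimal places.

109.33

Take in order of value per unit:
- blade (164/9 per unit): 6 of 9 → value 6×164/9 = 109.3333, running total 109.33
Total 109.33.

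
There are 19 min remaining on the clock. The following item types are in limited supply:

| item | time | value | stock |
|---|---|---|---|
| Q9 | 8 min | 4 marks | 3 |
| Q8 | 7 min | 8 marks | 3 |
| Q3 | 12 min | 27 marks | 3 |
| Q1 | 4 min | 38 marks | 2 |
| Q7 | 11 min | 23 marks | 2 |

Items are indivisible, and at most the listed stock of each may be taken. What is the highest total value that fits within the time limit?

99 marks

Top feasible selections:
- 2×Q1 + 1×Q7: time 19, value 99
- 1×Q8 + 2×Q1: time 15, value 84
- 1×Q9 + 2×Q1: time 16, value 80
Best: 99 marks.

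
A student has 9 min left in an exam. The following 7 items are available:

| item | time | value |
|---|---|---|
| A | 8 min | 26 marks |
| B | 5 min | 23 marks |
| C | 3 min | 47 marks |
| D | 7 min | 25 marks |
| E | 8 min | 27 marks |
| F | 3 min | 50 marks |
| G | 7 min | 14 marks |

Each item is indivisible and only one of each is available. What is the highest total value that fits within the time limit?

97 marks

Check high-value combinations within 9 min:
- C+F: time 3+3=6, value 47+50=97
- B+F: time 5+3=8, value 23+50=73
- B+C: time 5+3=8, value 23+47=70
Best: 97 marks.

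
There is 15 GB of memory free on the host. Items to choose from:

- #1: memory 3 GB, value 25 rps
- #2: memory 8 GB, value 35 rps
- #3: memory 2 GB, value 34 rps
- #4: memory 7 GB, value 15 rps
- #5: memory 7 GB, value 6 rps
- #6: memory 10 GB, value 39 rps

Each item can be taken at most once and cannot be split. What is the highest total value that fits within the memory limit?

98 rps

Check high-value combinations within 15 GB:
- #1+#3+#6: memory 3+2+10=15, value 25+34+39=98
- #1+#2+#3: memory 3+8+2=13, value 25+35+34=94
- #1+#3+#4: memory 3+2+7=12, value 25+34+15=74
- #3+#6: memory 2+10=12, value 34+39=73
- #2+#3: memory 8+2=10, value 35+34=69
Best: 98 rps.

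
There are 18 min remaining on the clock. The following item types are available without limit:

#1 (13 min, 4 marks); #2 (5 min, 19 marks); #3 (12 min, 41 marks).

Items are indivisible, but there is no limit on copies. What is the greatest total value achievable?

Best value-per-unit is #2 at 19/5; filling with it alone gives 3×19 = 57.
Optimal mix: 1×#2 + 1×#3 → time 17, value 60.

60 marks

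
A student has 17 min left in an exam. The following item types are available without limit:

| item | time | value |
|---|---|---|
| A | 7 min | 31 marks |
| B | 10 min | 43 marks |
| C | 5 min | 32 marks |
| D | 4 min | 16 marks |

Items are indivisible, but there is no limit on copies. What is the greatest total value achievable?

96 marks

Best value-per-unit is C at 32/5, and filling with it alone uses time 3×5=15. No mix of the others beats 3×32 = 96.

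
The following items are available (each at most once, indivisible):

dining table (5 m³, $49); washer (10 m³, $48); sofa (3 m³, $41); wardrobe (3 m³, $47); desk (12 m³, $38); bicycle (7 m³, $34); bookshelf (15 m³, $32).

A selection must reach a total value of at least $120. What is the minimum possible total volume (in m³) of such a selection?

Subsets with value ≥ 120, sorted by total volume:
- dining table+sofa+wardrobe: volume 11, value 137
- sofa+wardrobe+bicycle: volume 13, value 122
Minimum volume: 11 m³.

11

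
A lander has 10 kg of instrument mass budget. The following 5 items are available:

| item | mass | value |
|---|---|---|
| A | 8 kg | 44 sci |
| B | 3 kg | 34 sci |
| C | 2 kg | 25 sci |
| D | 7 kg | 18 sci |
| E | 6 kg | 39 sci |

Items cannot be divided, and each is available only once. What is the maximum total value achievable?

73 sci

This is a 0/1 knapsack; check combinations near the capacity.
- B+E: mass 3+6=9, value 34+39=73
- A+C: mass 8+2=10, value 44+25=69
- C+E: mass 2+6=8, value 25+39=64
- B+C: mass 3+2=5, value 34+25=59
Best: 73 sci.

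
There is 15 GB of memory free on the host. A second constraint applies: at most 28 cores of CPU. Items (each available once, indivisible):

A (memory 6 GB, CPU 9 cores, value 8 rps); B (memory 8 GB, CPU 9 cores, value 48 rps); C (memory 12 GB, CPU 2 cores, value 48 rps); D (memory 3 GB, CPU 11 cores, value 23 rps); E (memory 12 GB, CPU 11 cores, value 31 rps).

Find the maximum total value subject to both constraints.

71 rps

Feasible sets respecting both limits:
- B+D: memory 11, CPU 20, value 71
- C+D: memory 15, CPU 13, value 71
- A+B: memory 14, CPU 18, value 56
- D+E: memory 15, CPU 22, value 54
Best: 71 rps.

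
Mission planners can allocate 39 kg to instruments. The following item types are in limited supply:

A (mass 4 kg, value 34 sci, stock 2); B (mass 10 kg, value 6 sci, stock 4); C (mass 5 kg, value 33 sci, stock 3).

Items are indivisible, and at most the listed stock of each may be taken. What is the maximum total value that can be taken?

173 sci

Best selections within mass 39 and stock limits:
- 2×A + 1×B + 3×C: mass 33, value 173
- 2×A + 3×C: mass 23, value 167
Best: 173 sci.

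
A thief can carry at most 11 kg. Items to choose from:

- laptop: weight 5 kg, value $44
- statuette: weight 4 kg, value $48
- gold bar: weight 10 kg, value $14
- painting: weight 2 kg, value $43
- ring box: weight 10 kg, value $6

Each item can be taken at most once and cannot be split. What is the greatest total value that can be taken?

$135

Check high-value combinations within 11 kg:
- laptop+statuette+painting: weight 5+4+2=11, value 44+48+43=135
- laptop+statuette: weight 5+4=9, value 44+48=92
- statuette+painting: weight 4+2=6, value 48+43=91
- laptop+painting: weight 5+2=7, value 44+43=87
Best: $135.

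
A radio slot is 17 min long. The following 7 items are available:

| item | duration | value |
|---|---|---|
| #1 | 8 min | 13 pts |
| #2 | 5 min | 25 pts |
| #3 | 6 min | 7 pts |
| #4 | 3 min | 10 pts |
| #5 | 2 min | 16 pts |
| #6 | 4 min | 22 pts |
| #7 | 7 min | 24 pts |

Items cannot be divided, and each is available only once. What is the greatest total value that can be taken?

This is a 0/1 knapsack; check combinations near the capacity.
- #2+#4+#5+#7: duration 5+3+2+7=17, value 25+10+16+24=75
- #2+#4+#5+#6: duration 5+3+2+4=14, value 25+10+16+22=73
- #4+#5+#6+#7: duration 3+2+4+7=16, value 10+16+22+24=72
- #2+#6+#7: duration 5+4+7=16, value 25+22+24=71
- #2+#3+#5+#6: duration 5+6+2+4=17, value 25+7+16+22=70
Best: 75 pts.

75 pts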